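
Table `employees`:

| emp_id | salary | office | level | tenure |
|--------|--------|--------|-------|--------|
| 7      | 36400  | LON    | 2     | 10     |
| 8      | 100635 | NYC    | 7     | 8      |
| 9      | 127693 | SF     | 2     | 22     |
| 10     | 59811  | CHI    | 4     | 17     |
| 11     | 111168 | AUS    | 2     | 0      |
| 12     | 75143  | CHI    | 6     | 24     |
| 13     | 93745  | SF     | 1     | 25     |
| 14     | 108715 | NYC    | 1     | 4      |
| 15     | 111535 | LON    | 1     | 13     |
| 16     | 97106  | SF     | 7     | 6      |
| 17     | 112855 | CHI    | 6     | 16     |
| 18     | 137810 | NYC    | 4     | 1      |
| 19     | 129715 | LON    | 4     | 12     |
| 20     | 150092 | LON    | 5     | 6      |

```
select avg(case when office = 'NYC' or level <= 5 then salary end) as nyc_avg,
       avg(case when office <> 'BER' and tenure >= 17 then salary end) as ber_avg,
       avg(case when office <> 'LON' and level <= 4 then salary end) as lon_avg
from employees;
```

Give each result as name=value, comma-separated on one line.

nyc_avg=106119.9090909091, ber_avg=89098, lon_avg=106490.3333333333

[nyc_avg: office = 'NYC' or level <= 5]
emp_id=7: ✓ → 36400
emp_id=8: ✓ → 100635
emp_id=9: ✓ → 127693
emp_id=10: ✓ → 59811
emp_id=11: ✓ → 111168
emp_id=12: ✗
emp_id=13: ✓ → 93745
emp_id=14: ✓ → 108715
emp_id=15: ✓ → 111535
emp_id=16: ✗
emp_id=17: ✗
emp_id=18: ✓ → 137810
emp_id=19: ✓ → 129715
emp_id=20: ✓ → 150092
nyc_avg = (36400 + 100635 + 127693 + 59811 + 111168 + 93745 + 108715 + 111535 + 137810 + 129715 + 150092) / 11 = 106119.9090909091
—
[ber_avg: office <> 'BER' and tenure >= 17]
emp_id=7: ✗
emp_id=8: ✗
emp_id=9: ✓ → 127693
emp_id=10: ✓ → 59811
emp_id=11: ✗
emp_id=12: ✓ → 75143
emp_id=13: ✓ → 93745
emp_id=14: ✗
emp_id=15: ✗
emp_id=16: ✗
emp_id=17: ✗
emp_id=18: ✗
emp_id=19: ✗
emp_id=20: ✗
ber_avg = (127693 + 59811 + 75143 + 93745) / 4 = 89098
—
[lon_avg: office <> 'LON' and level <= 4]
emp_id=7: ✗
emp_id=8: ✗
emp_id=9: ✓ → 127693
emp_id=10: ✓ → 59811
emp_id=11: ✓ → 111168
emp_id=12: ✗
emp_id=13: ✓ → 93745
emp_id=14: ✓ → 108715
emp_id=15: ✗
emp_id=16: ✗
emp_id=17: ✗
emp_id=18: ✓ → 137810
emp_id=19: ✗
emp_id=20: ✗
lon_avg = (127693 + 59811 + 111168 + 93745 + 108715 + 137810) / 6 = 106490.3333333333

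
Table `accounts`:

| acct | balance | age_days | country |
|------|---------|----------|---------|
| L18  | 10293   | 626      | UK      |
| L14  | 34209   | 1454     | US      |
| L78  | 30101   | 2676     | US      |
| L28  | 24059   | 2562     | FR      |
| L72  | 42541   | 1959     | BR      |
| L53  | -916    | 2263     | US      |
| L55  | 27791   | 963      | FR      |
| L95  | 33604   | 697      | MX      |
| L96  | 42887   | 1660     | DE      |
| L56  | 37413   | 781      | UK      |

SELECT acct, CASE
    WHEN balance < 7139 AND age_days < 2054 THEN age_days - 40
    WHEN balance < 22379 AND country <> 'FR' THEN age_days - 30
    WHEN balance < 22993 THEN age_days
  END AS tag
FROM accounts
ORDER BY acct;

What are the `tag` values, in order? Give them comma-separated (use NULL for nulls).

acct=L14: (no match → NULL) → NULL
acct=L18: balance < 22379 AND country <> 'FR' → 596
acct=L28: (no match → NULL) → NULL
acct=L53: balance < 22379 AND country <> 'FR' → 2233
acct=L55: (no match → NULL) → NULL
acct=L56: (no match → NULL) → NULL
acct=L72: (no match → NULL) → NULL
acct=L78: (no match → NULL) → NULL
acct=L95: (no match → NULL) → NULL
acct=L96: (no match → NULL) → NULL

NULL, 596, NULL, 2233, NULL, NULL, NULL, NULL, NULL, NULL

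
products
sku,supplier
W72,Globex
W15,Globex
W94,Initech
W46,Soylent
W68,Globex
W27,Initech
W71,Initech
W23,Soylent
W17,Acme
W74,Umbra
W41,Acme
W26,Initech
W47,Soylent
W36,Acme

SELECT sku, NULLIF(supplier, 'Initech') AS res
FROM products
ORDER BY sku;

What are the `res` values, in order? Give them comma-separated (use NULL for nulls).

Globex, Acme, Soylent, NULL, NULL, Acme, Acme, Soylent, Soylent, Globex, NULL, Globex, Umbra, NULL

sku=W15: supplier=Globex vs Initech: differ → Globex
sku=W17: supplier=Acme vs Initech: differ → Acme
sku=W23: supplier=Soylent vs Initech: differ → Soylent
sku=W26: supplier=Initech vs Initech: equal → NULL
sku=W27: supplier=Initech vs Initech: equal → NULL
sku=W36: supplier=Acme vs Initech: differ → Acme
sku=W41: supplier=Acme vs Initech: differ → Acme
sku=W46: supplier=Soylent vs Initech: differ → Soylent
sku=W47: supplier=Soylent vs Initech: differ → Soylent
sku=W68: supplier=Globex vs Initech: differ → Globex
sku=W71: supplier=Initech vs Initech: equal → NULL
sku=W72: supplier=Globex vs Initech: differ → Globex
sku=W74: supplier=Umbra vs Initech: differ → Umbra
sku=W94: supplier=Initech vs Initech: equal → NULL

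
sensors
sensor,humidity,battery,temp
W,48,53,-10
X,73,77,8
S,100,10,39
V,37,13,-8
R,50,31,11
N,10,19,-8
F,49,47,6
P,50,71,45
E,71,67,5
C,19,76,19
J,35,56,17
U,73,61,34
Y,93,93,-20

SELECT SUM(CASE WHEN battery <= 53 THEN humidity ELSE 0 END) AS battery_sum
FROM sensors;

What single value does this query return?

294

sensor=W: ✓ → 48
sensor=X: ✗
sensor=S: ✓ → 100
sensor=V: ✓ → 37
sensor=R: ✓ → 50
sensor=N: ✓ → 10
sensor=F: ✓ → 49
sensor=P: ✗
sensor=E: ✗
sensor=C: ✗
sensor=J: ✗
sensor=U: ✗
sensor=Y: ✗
battery_sum = 48 + 100 + 37 + 50 + 10 + 49 = 294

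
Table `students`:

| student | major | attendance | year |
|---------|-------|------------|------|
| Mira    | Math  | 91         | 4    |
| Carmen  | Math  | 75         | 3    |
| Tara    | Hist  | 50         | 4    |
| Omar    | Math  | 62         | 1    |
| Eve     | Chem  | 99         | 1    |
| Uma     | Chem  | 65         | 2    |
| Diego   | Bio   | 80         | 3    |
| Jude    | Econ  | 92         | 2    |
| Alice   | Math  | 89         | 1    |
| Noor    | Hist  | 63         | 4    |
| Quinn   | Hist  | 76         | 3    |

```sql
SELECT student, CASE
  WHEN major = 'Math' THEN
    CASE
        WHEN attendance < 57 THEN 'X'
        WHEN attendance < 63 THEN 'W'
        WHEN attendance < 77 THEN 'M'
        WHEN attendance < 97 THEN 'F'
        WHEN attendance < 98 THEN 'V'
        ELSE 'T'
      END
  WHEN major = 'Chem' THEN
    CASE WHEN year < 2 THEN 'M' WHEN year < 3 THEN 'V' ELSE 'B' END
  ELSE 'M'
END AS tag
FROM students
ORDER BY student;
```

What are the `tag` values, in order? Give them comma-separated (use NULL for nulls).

F, M, M, M, M, F, M, W, M, M, V

student=Alice: major='Math' → inner[attendance < 97] → F
student=Carmen: major='Math' → inner[attendance < 77] → M
student=Diego: major='Bio' → outer ELSE → M
student=Eve: major='Chem' → inner[year < 2] → M
student=Jude: major='Econ' → outer ELSE → M
student=Mira: major='Math' → inner[attendance < 97] → F
student=Noor: major='Hist' → outer ELSE → M
student=Omar: major='Math' → inner[attendance < 63] → W
student=Quinn: major='Hist' → outer ELSE → M
student=Tara: major='Hist' → outer ELSE → M
student=Uma: major='Chem' → inner[year < 3] → V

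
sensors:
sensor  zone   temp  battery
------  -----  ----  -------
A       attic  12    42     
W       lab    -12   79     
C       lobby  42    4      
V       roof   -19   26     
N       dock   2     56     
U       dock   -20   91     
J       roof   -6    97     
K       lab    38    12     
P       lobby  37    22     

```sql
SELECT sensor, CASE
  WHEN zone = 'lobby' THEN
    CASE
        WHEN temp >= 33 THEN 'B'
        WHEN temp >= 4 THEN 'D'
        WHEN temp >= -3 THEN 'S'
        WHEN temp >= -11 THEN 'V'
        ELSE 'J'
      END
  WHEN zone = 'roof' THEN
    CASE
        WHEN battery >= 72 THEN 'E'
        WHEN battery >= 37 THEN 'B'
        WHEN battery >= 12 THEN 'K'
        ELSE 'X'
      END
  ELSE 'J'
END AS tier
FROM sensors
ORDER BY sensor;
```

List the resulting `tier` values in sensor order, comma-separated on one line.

J, B, E, J, J, B, J, K, J

sensor=A: zone='attic' → outer ELSE → J
sensor=C: zone='lobby' → inner[temp >= 33] → B
sensor=J: zone='roof' → inner[battery >= 72] → E
sensor=K: zone='lab' → outer ELSE → J
sensor=N: zone='dock' → outer ELSE → J
sensor=P: zone='lobby' → inner[temp >= 33] → B
sensor=U: zone='dock' → outer ELSE → J
sensor=V: zone='roof' → inner[battery >= 12] → K
sensor=W: zone='lab' → outer ELSE → J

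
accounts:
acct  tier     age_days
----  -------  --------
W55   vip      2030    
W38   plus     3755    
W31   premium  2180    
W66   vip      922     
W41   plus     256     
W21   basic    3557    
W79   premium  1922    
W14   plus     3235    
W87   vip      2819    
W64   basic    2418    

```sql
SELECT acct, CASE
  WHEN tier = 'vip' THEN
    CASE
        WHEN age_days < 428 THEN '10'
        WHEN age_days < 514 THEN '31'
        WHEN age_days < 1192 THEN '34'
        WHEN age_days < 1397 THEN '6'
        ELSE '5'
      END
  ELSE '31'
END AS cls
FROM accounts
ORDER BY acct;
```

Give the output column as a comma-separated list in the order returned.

31, 31, 31, 31, 31, 5, 31, 34, 31, 5

acct=W14: tier='plus' → outer ELSE → 31
acct=W21: tier='basic' → outer ELSE → 31
acct=W31: tier='premium' → outer ELSE → 31
acct=W38: tier='plus' → outer ELSE → 31
acct=W41: tier='plus' → outer ELSE → 31
acct=W55: tier='vip' → inner[ELSE] → 5
acct=W64: tier='basic' → outer ELSE → 31
acct=W66: tier='vip' → inner[age_days < 1192] → 34
acct=W79: tier='premium' → outer ELSE → 31
acct=W87: tier='vip' → inner[ELSE] → 5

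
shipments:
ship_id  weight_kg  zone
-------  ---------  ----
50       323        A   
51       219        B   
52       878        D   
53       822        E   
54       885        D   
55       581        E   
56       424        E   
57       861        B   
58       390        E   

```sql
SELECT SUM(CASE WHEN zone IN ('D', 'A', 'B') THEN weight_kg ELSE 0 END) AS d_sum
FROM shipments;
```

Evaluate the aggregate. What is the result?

ship_id=50: ✓ → 323
ship_id=51: ✓ → 219
ship_id=52: ✓ → 878
ship_id=53: ✗
ship_id=54: ✓ → 885
ship_id=55: ✗
ship_id=56: ✗
ship_id=57: ✓ → 861
ship_id=58: ✗
d_sum = 323 + 219 + 878 + 885 + 861 = 3166

3166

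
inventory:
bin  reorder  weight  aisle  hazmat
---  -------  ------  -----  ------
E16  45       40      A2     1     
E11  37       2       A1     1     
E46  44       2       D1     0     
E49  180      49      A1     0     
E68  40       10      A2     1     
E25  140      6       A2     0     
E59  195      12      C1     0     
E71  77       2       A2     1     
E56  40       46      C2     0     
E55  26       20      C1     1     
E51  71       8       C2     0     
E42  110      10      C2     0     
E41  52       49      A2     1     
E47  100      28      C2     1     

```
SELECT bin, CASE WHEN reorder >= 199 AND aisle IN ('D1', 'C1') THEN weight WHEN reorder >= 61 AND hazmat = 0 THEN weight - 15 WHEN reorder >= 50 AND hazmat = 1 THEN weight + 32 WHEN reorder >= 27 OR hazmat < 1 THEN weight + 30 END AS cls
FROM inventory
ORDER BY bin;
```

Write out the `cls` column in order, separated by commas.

bin=E11: reorder >= 27 OR hazmat < 1 → 32
bin=E16: reorder >= 27 OR hazmat < 1 → 70
bin=E25: reorder >= 61 AND hazmat = 0 → -9
bin=E41: reorder >= 50 AND hazmat = 1 → 81
bin=E42: reorder >= 61 AND hazmat = 0 → -5
bin=E46: reorder >= 27 OR hazmat < 1 → 32
bin=E47: reorder >= 50 AND hazmat = 1 → 60
bin=E49: reorder >= 61 AND hazmat = 0 → 34
bin=E51: reorder >= 61 AND hazmat = 0 → -7
bin=E55: (no match → NULL) → NULL
bin=E56: reorder >= 27 OR hazmat < 1 → 76
bin=E59: reorder >= 61 AND hazmat = 0 → -3
bin=E68: reorder >= 27 OR hazmat < 1 → 40
bin=E71: reorder >= 50 AND hazmat = 1 → 34

32, 70, -9, 81, -5, 32, 60, 34, -7, NULL, 76, -3, 40, 34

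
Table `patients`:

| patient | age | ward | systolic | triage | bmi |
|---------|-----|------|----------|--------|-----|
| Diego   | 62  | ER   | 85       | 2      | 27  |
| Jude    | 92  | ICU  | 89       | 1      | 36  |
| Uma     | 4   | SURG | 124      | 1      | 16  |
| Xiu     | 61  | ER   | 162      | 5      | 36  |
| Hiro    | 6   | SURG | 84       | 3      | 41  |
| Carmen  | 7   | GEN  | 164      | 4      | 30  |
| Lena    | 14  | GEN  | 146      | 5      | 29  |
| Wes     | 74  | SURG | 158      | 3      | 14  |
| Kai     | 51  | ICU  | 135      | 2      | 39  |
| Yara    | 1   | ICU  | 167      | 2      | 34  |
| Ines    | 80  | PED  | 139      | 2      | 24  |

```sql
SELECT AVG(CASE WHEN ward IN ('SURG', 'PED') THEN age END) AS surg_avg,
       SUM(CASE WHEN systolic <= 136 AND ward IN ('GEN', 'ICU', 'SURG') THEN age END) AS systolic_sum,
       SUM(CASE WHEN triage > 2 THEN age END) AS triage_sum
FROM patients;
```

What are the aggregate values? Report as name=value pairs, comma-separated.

surg_avg=41, systolic_sum=153, triage_sum=162

[surg_avg: ward IN ('SURG', 'PED')]
patient=Diego: ✗
patient=Jude: ✗
patient=Uma: ✓ → 4
patient=Xiu: ✗
patient=Hiro: ✓ → 6
patient=Carmen: ✗
patient=Lena: ✗
patient=Wes: ✓ → 74
patient=Kai: ✗
patient=Yara: ✗
patient=Ines: ✓ → 80
surg_avg = (4 + 6 + 74 + 80) / 4 = 41
—
[systolic_sum: systolic <= 136 AND ward IN ('GEN', 'ICU', 'SURG')]
patient=Diego: ✗
patient=Jude: ✓ → 92
patient=Uma: ✓ → 4
patient=Xiu: ✗
patient=Hiro: ✓ → 6
patient=Carmen: ✗
patient=Lena: ✗
patient=Wes: ✗
patient=Kai: ✓ → 51
patient=Yara: ✗
patient=Ines: ✗
systolic_sum = 92 + 4 + 6 + 51 = 153
—
[triage_sum: triage > 2]
patient=Diego: ✗
patient=Jude: ✗
patient=Uma: ✗
patient=Xiu: ✓ → 61
patient=Hiro: ✓ → 6
patient=Carmen: ✓ → 7
patient=Lena: ✓ → 14
patient=Wes: ✓ → 74
patient=Kai: ✗
patient=Yara: ✗
patient=Ines: ✗
triage_sum = 61 + 6 + 7 + 14 + 74 = 162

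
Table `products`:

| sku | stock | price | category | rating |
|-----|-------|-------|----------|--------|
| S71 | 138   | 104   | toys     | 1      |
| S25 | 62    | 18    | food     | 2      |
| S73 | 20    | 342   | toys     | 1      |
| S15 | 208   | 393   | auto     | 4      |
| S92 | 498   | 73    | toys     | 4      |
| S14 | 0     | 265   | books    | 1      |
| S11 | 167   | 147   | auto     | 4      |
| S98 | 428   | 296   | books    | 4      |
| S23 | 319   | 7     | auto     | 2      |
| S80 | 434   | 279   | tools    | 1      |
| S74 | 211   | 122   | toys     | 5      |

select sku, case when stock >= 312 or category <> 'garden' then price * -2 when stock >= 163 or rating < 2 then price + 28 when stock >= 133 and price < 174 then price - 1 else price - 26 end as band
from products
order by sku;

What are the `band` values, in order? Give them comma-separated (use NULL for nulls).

sku=S11: stock >= 312 or category <> 'garden' → -294
sku=S14: stock >= 312 or category <> 'garden' → -530
sku=S15: stock >= 312 or category <> 'garden' → -786
sku=S23: stock >= 312 or category <> 'garden' → -14
sku=S25: stock >= 312 or category <> 'garden' → -36
sku=S71: stock >= 312 or category <> 'garden' → -208
sku=S73: stock >= 312 or category <> 'garden' → -684
sku=S74: stock >= 312 or category <> 'garden' → -244
sku=S80: stock >= 312 or category <> 'garden' → -558
sku=S92: stock >= 312 or category <> 'garden' → -146
sku=S98: stock >= 312 or category <> 'garden' → -592

-294, -530, -786, -14, -36, -208, -684, -244, -558, -146, -592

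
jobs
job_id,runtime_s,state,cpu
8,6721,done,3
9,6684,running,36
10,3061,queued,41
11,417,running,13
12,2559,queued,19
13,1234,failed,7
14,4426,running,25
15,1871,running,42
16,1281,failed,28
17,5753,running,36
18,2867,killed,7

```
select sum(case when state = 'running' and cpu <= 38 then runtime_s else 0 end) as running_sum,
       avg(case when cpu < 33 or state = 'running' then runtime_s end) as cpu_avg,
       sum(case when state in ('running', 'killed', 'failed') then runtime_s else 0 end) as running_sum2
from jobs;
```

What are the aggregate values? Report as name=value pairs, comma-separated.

running_sum=17280, cpu_avg=3381.3, running_sum2=24533

[running_sum: state = 'running' and cpu <= 38]
job_id=8: ✗
job_id=9: ✓ → 6684
job_id=10: ✗
job_id=11: ✓ → 417
job_id=12: ✗
job_id=13: ✗
job_id=14: ✓ → 4426
job_id=15: ✗
job_id=16: ✗
job_id=17: ✓ → 5753
job_id=18: ✗
running_sum = 6684 + 417 + 4426 + 5753 = 17280
—
[cpu_avg: cpu < 33 or state = 'running']
job_id=8: ✓ → 6721
job_id=9: ✓ → 6684
job_id=10: ✗
job_id=11: ✓ → 417
job_id=12: ✓ → 2559
job_id=13: ✓ → 1234
job_id=14: ✓ → 4426
job_id=15: ✓ → 1871
job_id=16: ✓ → 1281
job_id=17: ✓ → 5753
job_id=18: ✓ → 2867
cpu_avg = (6721 + 6684 + 417 + 2559 + 1234 + 4426 + 1871 + 1281 + 5753 + 2867) / 10 = 3381.3
—
[running_sum2: state in ('running', 'killed', 'failed')]
job_id=8: ✗
job_id=9: ✓ → 6684
job_id=10: ✗
job_id=11: ✓ → 417
job_id=12: ✗
job_id=13: ✓ → 1234
job_id=14: ✓ → 4426
job_id=15: ✓ → 1871
job_id=16: ✓ → 1281
job_id=17: ✓ → 5753
job_id=18: ✓ → 2867
running_sum2 = 6684 + 417 + 1234 + 4426 + 1871 + 1281 + 5753 + 2867 = 24533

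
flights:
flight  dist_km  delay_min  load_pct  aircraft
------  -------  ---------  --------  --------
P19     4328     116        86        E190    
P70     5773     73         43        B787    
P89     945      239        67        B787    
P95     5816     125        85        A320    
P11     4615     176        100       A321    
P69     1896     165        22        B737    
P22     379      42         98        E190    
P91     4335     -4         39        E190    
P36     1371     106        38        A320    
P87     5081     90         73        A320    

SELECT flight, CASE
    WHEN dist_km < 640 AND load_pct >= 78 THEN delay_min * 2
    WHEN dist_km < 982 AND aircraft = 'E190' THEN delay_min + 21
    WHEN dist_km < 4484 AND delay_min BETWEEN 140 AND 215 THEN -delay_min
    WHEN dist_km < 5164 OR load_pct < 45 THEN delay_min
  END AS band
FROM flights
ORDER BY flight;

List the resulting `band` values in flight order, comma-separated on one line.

flight=P11: dist_km < 5164 OR load_pct < 45 → 176
flight=P19: dist_km < 5164 OR load_pct < 45 → 116
flight=P22: dist_km < 640 AND load_pct >= 78 → 84
flight=P36: dist_km < 5164 OR load_pct < 45 → 106
flight=P69: dist_km < 4484 AND delay_min BETWEEN 140 AND 215 → -165
flight=P70: dist_km < 5164 OR load_pct < 45 → 73
flight=P87: dist_km < 5164 OR load_pct < 45 → 90
flight=P89: dist_km < 5164 OR load_pct < 45 → 239
flight=P91: dist_km < 5164 OR load_pct < 45 → -4
flight=P95: (no match → NULL) → NULL

176, 116, 84, 106, -165, 73, 90, 239, -4, NULL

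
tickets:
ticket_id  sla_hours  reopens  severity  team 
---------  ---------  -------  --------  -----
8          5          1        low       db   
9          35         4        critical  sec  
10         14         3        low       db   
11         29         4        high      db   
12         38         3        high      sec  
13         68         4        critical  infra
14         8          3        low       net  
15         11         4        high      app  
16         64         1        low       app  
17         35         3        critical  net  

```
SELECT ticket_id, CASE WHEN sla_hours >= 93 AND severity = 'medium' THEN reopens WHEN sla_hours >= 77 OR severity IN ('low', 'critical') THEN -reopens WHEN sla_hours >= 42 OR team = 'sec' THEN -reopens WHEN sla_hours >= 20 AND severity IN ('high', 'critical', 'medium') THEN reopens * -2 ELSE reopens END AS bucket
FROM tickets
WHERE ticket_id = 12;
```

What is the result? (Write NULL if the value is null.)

-3

ticket_id = 12: sla_hours=38, reopens=3, severity=high, team=sec.
sla_hours >= 93 AND severity = 'medium' → false
sla_hours >= 77 OR severity IN ('low', 'critical') → false
sla_hours >= 42 OR team = 'sec' → true → -3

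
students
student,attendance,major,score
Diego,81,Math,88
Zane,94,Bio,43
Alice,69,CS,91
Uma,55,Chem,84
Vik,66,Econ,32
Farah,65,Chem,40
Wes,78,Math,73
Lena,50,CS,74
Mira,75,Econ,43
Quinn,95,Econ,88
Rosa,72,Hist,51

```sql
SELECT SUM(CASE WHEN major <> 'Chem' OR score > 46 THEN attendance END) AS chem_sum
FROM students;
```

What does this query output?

student=Diego: ✓ → 81
student=Zane: ✓ → 94
student=Alice: ✓ → 69
student=Uma: ✓ → 55
student=Vik: ✓ → 66
student=Farah: ✗
student=Wes: ✓ → 78
student=Lena: ✓ → 50
student=Mira: ✓ → 75
student=Quinn: ✓ → 95
student=Rosa: ✓ → 72
chem_sum = 81 + 94 + 69 + 55 + 66 + 78 + 50 + 75 + 95 + 72 = 735

735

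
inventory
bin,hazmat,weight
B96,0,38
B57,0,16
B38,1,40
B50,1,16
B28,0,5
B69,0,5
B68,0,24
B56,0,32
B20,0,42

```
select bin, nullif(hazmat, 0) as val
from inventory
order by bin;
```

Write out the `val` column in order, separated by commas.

bin=B20: hazmat=0 vs 0: equal → NULL
bin=B28: hazmat=0 vs 0: equal → NULL
bin=B38: hazmat=1 vs 0: differ → 1
bin=B50: hazmat=1 vs 0: differ → 1
bin=B56: hazmat=0 vs 0: equal → NULL
bin=B57: hazmat=0 vs 0: equal → NULL
bin=B68: hazmat=0 vs 0: equal → NULL
bin=B69: hazmat=0 vs 0: equal → NULL
bin=B96: hazmat=0 vs 0: equal → NULL

NULL, NULL, 1, 1, NULL, NULL, NULL, NULL, NULL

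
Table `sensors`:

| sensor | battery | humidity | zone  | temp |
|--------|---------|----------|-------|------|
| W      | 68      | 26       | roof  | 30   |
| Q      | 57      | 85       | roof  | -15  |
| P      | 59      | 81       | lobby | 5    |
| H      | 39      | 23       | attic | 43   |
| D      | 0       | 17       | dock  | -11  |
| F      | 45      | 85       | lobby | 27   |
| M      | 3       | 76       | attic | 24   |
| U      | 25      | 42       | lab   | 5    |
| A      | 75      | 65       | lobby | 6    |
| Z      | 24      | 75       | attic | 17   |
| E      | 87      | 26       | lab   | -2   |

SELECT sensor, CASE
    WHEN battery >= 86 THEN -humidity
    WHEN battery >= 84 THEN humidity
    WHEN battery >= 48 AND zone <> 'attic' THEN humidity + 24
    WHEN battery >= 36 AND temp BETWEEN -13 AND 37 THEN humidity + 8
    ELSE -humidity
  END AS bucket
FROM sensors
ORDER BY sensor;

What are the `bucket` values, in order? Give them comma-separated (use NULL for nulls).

sensor=A: battery >= 48 AND zone <> 'attic' → 89
sensor=D: ELSE → -17
sensor=E: battery >= 86 → -26
sensor=F: battery >= 36 AND temp BETWEEN -13 AND 37 → 93
sensor=H: ELSE → -23
sensor=M: ELSE → -76
sensor=P: battery >= 48 AND zone <> 'attic' → 105
sensor=Q: battery >= 48 AND zone <> 'attic' → 109
sensor=U: ELSE → -42
sensor=W: battery >= 48 AND zone <> 'attic' → 50
sensor=Z: ELSE → -75

89, -17, -26, 93, -23, -76, 105, 109, -42, 50, -75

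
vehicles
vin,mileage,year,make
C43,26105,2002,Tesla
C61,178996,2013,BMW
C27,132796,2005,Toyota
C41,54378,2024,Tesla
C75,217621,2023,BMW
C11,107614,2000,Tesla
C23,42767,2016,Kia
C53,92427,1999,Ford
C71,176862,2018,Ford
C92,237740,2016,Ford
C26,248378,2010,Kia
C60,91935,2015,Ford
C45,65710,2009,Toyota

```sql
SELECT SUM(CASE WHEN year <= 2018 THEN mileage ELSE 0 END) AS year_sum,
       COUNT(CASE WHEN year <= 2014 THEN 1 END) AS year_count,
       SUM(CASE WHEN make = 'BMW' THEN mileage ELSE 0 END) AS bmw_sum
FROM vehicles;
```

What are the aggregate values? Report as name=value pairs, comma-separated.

year_sum=1401330, year_count=7, bmw_sum=396617

[year_sum: year <= 2018]
vin=C43: ✓ → 26105
vin=C61: ✓ → 178996
vin=C27: ✓ → 132796
vin=C41: ✗
vin=C75: ✗
vin=C11: ✓ → 107614
vin=C23: ✓ → 42767
vin=C53: ✓ → 92427
vin=C71: ✓ → 176862
vin=C92: ✓ → 237740
vin=C26: ✓ → 248378
vin=C60: ✓ → 91935
vin=C45: ✓ → 65710
year_sum = 26105 + 178996 + 132796 + 107614 + 42767 + 92427 + 176862 + 237740 + 248378 + 91935 + 65710 = 1401330
—
[year_count: year <= 2014]
vin=C43: ✓ → 1
vin=C61: ✓ → 1
vin=C27: ✓ → 1
vin=C41: ✗
vin=C75: ✗
vin=C11: ✓ → 1
vin=C23: ✗
vin=C53: ✓ → 1
vin=C71: ✗
vin=C92: ✗
vin=C26: ✓ → 1
vin=C60: ✗
vin=C45: ✓ → 1
year_count = COUNT(1, 1, 1, 1, 1, 1, 1) = 7
—
[bmw_sum: make = 'BMW']
vin=C43: ✗
vin=C61: ✓ → 178996
vin=C27: ✗
vin=C41: ✗
vin=C75: ✓ → 217621
vin=C11: ✗
vin=C23: ✗
vin=C53: ✗
vin=C71: ✗
vin=C92: ✗
vin=C26: ✗
vin=C60: ✗
vin=C45: ✗
bmw_sum = 178996 + 217621 = 396617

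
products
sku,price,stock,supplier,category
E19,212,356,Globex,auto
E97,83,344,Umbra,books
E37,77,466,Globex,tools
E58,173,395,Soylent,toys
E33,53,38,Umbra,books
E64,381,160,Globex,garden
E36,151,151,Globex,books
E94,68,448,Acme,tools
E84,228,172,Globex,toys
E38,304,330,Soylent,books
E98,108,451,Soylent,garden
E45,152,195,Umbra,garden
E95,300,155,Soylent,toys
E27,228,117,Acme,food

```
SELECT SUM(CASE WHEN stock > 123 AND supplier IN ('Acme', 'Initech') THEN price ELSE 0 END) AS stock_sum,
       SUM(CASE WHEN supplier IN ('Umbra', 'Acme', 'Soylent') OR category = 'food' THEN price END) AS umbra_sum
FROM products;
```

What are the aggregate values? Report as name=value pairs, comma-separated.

stock_sum=68, umbra_sum=1469

[stock_sum: stock > 123 AND supplier IN ('Acme', 'Initech')]
sku=E19: ✗
sku=E97: ✗
sku=E37: ✗
sku=E58: ✗
sku=E33: ✗
sku=E64: ✗
sku=E36: ✗
sku=E94: ✓ → 68
sku=E84: ✗
sku=E38: ✗
sku=E98: ✗
sku=E45: ✗
sku=E95: ✗
sku=E27: ✗
stock_sum = 68
—
[umbra_sum: supplier IN ('Umbra', 'Acme', 'Soylent') OR category = 'food']
sku=E19: ✗
sku=E97: ✓ → 83
sku=E37: ✗
sku=E58: ✓ → 173
sku=E33: ✓ → 53
sku=E64: ✗
sku=E36: ✗
sku=E94: ✓ → 68
sku=E84: ✗
sku=E38: ✓ → 304
sku=E98: ✓ → 108
sku=E45: ✓ → 152
sku=E95: ✓ → 300
sku=E27: ✓ → 228
umbra_sum = 83 + 173 + 53 + 68 + 304 + 108 + 152 + 300 + 228 = 1469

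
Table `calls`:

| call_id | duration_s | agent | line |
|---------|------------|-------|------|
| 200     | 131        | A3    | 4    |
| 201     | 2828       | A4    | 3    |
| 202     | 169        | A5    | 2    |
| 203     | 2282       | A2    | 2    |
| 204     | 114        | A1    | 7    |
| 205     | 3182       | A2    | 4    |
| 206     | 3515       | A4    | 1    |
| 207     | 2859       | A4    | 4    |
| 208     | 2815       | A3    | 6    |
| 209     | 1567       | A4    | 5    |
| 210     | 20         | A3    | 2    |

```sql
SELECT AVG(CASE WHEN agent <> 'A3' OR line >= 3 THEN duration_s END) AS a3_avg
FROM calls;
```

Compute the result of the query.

1946.2

call_id=200: ✓ → 131
call_id=201: ✓ → 2828
call_id=202: ✓ → 169
call_id=203: ✓ → 2282
call_id=204: ✓ → 114
call_id=205: ✓ → 3182
call_id=206: ✓ → 3515
call_id=207: ✓ → 2859
call_id=208: ✓ → 2815
call_id=209: ✓ → 1567
call_id=210: ✗
a3_avg = (131 + 2828 + 169 + 2282 + 114 + 3182 + 3515 + 2859 + 2815 + 1567) / 10 = 1946.2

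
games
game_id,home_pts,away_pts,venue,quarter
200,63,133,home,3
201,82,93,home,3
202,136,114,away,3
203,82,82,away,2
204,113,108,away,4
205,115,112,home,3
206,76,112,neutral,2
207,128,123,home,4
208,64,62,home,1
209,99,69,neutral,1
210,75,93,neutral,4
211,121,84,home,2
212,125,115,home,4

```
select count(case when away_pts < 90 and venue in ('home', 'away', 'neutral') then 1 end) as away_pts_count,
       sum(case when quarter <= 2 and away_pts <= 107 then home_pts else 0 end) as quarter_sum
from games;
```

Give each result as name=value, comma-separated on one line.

away_pts_count=4, quarter_sum=366

[away_pts_count: away_pts < 90 and venue in ('home', 'away', 'neutral')]
game_id=200: ✗
game_id=201: ✗
game_id=202: ✗
game_id=203: ✓ → 1
game_id=204: ✗
game_id=205: ✗
game_id=206: ✗
game_id=207: ✗
game_id=208: ✓ → 1
game_id=209: ✓ → 1
game_id=210: ✗
game_id=211: ✓ → 1
game_id=212: ✗
away_pts_count = COUNT(1, 1, 1, 1) = 4
—
[quarter_sum: quarter <= 2 and away_pts <= 107]
game_id=200: ✗
game_id=201: ✗
game_id=202: ✗
game_id=203: ✓ → 82
game_id=204: ✗
game_id=205: ✗
game_id=206: ✗
game_id=207: ✗
game_id=208: ✓ → 64
game_id=209: ✓ → 99
game_id=210: ✗
game_id=211: ✓ → 121
game_id=212: ✗
quarter_sum = 82 + 64 + 99 + 121 = 366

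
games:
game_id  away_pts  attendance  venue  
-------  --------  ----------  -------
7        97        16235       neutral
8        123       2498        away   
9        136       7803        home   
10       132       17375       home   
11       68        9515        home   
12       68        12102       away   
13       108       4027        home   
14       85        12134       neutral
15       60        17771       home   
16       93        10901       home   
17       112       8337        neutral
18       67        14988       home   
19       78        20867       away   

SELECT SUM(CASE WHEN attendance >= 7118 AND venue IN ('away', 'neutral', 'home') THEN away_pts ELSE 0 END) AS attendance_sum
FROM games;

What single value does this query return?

game_id=7: ✓ → 97
game_id=8: ✗
game_id=9: ✓ → 136
game_id=10: ✓ → 132
game_id=11: ✓ → 68
game_id=12: ✓ → 68
game_id=13: ✗
game_id=14: ✓ → 85
game_id=15: ✓ → 60
game_id=16: ✓ → 93
game_id=17: ✓ → 112
game_id=18: ✓ → 67
game_id=19: ✓ → 78
attendance_sum = 97 + 136 + 132 + 68 + 68 + 85 + 60 + 93 + 112 + 67 + 78 = 996

996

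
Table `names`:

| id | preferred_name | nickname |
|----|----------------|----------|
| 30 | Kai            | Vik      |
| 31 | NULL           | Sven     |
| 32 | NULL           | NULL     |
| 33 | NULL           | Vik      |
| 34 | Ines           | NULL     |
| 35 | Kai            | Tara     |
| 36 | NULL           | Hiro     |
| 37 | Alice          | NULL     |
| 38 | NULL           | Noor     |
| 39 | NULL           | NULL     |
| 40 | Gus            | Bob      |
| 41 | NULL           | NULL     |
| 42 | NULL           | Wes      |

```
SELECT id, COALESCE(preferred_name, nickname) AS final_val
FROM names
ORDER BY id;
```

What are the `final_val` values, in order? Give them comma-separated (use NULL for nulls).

id=30: preferred_name=Kai → Kai
id=31: preferred_name=NULL, nickname=Sven → Sven
id=32: preferred_name=NULL, nickname=NULL (all NULL) → NULL
id=33: preferred_name=NULL, nickname=Vik → Vik
id=34: preferred_name=Ines → Ines
id=35: preferred_name=Kai → Kai
id=36: preferred_name=NULL, nickname=Hiro → Hiro
id=37: preferred_name=Alice → Alice
id=38: preferred_name=NULL, nickname=Noor → Noor
id=39: preferred_name=NULL, nickname=NULL (all NULL) → NULL
id=40: preferred_name=Gus → Gus
id=41: preferred_name=NULL, nickname=NULL (all NULL) → NULL
id=42: preferred_name=NULL, nickname=Wes → Wes

Kai, Sven, NULL, Vik, Ines, Kai, Hiro, Alice, Noor, NULL, Gus, NULL, Wes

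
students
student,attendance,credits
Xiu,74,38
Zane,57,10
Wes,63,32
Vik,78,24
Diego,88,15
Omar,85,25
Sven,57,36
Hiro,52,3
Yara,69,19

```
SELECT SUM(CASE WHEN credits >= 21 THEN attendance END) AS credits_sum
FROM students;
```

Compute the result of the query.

357

student=Xiu: ✓ → 74
student=Zane: ✗
student=Wes: ✓ → 63
student=Vik: ✓ → 78
student=Diego: ✗
student=Omar: ✓ → 85
student=Sven: ✓ → 57
student=Hiro: ✗
student=Yara: ✗
credits_sum = 74 + 63 + 78 + 85 + 57 = 357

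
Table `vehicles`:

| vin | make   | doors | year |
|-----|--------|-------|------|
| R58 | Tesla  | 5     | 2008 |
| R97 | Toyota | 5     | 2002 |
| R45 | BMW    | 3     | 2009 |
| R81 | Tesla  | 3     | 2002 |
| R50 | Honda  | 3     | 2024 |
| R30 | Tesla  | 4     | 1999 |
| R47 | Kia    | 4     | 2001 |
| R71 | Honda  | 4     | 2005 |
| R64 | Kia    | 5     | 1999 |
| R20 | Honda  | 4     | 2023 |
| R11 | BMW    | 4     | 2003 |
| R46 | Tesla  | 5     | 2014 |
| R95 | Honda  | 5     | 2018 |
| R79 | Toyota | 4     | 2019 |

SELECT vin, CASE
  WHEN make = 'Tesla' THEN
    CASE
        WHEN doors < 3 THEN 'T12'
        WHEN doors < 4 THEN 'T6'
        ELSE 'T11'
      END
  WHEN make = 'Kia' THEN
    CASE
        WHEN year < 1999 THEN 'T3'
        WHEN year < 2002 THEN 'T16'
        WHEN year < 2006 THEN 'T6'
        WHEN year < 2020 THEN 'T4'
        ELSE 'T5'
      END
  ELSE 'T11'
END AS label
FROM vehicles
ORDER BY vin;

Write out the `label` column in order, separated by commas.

T11, T11, T11, T11, T11, T16, T11, T11, T16, T11, T11, T6, T11, T11

vin=R11: make='BMW' → outer ELSE → T11
vin=R20: make='Honda' → outer ELSE → T11
vin=R30: make='Tesla' → inner[ELSE] → T11
vin=R45: make='BMW' → outer ELSE → T11
vin=R46: make='Tesla' → inner[ELSE] → T11
vin=R47: make='Kia' → inner[year < 2002] → T16
vin=R50: make='Honda' → outer ELSE → T11
vin=R58: make='Tesla' → inner[ELSE] → T11
vin=R64: make='Kia' → inner[year < 2002] → T16
vin=R71: make='Honda' → outer ELSE → T11
vin=R79: make='Toyota' → outer ELSE → T11
vin=R81: make='Tesla' → inner[doors < 4] → T6
vin=R95: make='Honda' → outer ELSE → T11
vin=R97: make='Toyota' → outer ELSE → T11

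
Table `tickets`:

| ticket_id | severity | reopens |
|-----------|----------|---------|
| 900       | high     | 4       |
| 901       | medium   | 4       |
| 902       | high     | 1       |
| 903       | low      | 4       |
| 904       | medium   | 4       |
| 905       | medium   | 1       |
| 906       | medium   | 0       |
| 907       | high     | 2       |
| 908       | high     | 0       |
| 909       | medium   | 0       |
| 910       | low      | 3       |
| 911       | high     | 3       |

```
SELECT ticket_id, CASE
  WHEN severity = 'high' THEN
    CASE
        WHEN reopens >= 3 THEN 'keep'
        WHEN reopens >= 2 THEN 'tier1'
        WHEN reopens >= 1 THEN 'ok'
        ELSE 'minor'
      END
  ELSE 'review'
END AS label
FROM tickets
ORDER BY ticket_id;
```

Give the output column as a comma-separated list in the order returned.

keep, review, ok, review, review, review, review, tier1, minor, review, review, keep

ticket_id=900: severity='high' → inner[reopens >= 3] → keep
ticket_id=901: severity='medium' → outer ELSE → review
ticket_id=902: severity='high' → inner[reopens >= 1] → ok
ticket_id=903: severity='low' → outer ELSE → review
ticket_id=904: severity='medium' → outer ELSE → review
ticket_id=905: severity='medium' → outer ELSE → review
ticket_id=906: severity='medium' → outer ELSE → review
ticket_id=907: severity='high' → inner[reopens >= 2] → tier1
ticket_id=908: severity='high' → inner[ELSE] → minor
ticket_id=909: severity='medium' → outer ELSE → review
ticket_id=910: severity='low' → outer ELSE → review
ticket_id=911: severity='high' → inner[reopens >= 3] → keep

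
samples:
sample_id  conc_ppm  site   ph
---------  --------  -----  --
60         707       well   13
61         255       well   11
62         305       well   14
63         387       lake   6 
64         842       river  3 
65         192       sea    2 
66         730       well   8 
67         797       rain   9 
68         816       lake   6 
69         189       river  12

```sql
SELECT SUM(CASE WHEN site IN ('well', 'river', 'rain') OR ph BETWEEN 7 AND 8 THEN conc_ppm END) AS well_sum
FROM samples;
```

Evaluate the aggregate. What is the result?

3825

sample_id=60: ✓ → 707
sample_id=61: ✓ → 255
sample_id=62: ✓ → 305
sample_id=63: ✗
sample_id=64: ✓ → 842
sample_id=65: ✗
sample_id=66: ✓ → 730
sample_id=67: ✓ → 797
sample_id=68: ✗
sample_id=69: ✓ → 189
well_sum = 707 + 255 + 305 + 842 + 730 + 797 + 189 = 3825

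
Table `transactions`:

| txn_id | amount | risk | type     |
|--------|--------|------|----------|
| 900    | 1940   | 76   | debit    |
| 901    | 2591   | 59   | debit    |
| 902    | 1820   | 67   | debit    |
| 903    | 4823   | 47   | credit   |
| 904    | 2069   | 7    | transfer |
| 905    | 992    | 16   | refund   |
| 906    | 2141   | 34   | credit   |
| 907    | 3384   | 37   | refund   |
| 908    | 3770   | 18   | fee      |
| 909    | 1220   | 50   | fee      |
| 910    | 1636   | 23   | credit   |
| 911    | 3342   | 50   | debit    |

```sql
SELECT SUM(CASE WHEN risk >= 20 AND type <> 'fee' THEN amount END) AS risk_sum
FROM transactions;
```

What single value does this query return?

21677

txn_id=900: ✓ → 1940
txn_id=901: ✓ → 2591
txn_id=902: ✓ → 1820
txn_id=903: ✓ → 4823
txn_id=904: ✗
txn_id=905: ✗
txn_id=906: ✓ → 2141
txn_id=907: ✓ → 3384
txn_id=908: ✗
txn_id=909: ✗
txn_id=910: ✓ → 1636
txn_id=911: ✓ → 3342
risk_sum = 1940 + 2591 + 1820 + 4823 + 2141 + 3384 + 1636 + 3342 = 21677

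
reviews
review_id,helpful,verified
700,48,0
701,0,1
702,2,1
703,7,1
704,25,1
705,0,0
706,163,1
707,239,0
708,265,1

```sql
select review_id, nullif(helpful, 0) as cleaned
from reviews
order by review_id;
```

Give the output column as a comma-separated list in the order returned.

review_id=700: helpful=48 vs 0: differ → 48
review_id=701: helpful=0 vs 0: equal → NULL
review_id=702: helpful=2 vs 0: differ → 2
review_id=703: helpful=7 vs 0: differ → 7
review_id=704: helpful=25 vs 0: differ → 25
review_id=705: helpful=0 vs 0: equal → NULL
review_id=706: helpful=163 vs 0: differ → 163
review_id=707: helpful=239 vs 0: differ → 239
review_id=708: helpful=265 vs 0: differ → 265

48, NULL, 2, 7, 25, NULL, 163, 239, 265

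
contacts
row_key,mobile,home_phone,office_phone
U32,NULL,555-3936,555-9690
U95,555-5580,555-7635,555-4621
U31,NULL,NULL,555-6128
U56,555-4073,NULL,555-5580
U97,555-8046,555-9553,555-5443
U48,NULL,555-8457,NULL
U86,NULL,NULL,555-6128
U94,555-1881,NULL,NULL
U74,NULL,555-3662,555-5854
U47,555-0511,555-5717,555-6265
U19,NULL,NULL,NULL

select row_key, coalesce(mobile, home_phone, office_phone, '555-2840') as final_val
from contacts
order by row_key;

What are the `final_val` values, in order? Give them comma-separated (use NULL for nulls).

row_key=U19: mobile=NULL, home_phone=NULL, office_phone=NULL, → literal 555-2840 → 555-2840
row_key=U31: mobile=NULL, home_phone=NULL, office_phone=555-6128 → 555-6128
row_key=U32: mobile=NULL, home_phone=555-3936 → 555-3936
row_key=U47: mobile=555-0511 → 555-0511
row_key=U48: mobile=NULL, home_phone=555-8457 → 555-8457
row_key=U56: mobile=555-4073 → 555-4073
row_key=U74: mobile=NULL, home_phone=555-3662 → 555-3662
row_key=U86: mobile=NULL, home_phone=NULL, office_phone=555-6128 → 555-6128
row_key=U94: mobile=555-1881 → 555-1881
row_key=U95: mobile=555-5580 → 555-5580
row_key=U97: mobile=555-8046 → 555-8046

555-2840, 555-6128, 555-3936, 555-0511, 555-8457, 555-4073, 555-3662, 555-6128, 555-1881, 555-5580, 555-8046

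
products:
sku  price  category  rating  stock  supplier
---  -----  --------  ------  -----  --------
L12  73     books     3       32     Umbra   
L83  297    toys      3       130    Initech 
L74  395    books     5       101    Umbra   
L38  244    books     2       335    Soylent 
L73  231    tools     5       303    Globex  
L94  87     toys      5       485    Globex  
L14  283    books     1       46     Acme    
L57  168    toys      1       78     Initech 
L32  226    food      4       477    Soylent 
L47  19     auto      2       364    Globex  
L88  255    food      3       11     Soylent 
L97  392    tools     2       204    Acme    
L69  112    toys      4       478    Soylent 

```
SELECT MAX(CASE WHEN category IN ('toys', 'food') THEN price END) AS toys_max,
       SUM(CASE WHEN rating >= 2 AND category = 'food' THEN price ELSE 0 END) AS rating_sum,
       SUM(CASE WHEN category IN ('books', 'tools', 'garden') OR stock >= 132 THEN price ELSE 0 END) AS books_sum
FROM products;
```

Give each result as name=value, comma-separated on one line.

toys_max=297, rating_sum=481, books_sum=2062

[toys_max: category IN ('toys', 'food')]
sku=L12: ✗
sku=L83: ✓ → 297
sku=L74: ✗
sku=L38: ✗
sku=L73: ✗
sku=L94: ✓ → 87
sku=L14: ✗
sku=L57: ✓ → 168
sku=L32: ✓ → 226
sku=L47: ✗
sku=L88: ✓ → 255
sku=L97: ✗
sku=L69: ✓ → 112
toys_max = MAX(297, 87, 168, 226, 255, 112) = 297
—
[rating_sum: rating >= 2 AND category = 'food']
sku=L12: ✗
sku=L83: ✗
sku=L74: ✗
sku=L38: ✗
sku=L73: ✗
sku=L94: ✗
sku=L14: ✗
sku=L57: ✗
sku=L32: ✓ → 226
sku=L47: ✗
sku=L88: ✓ → 255
sku=L97: ✗
sku=L69: ✗
rating_sum = 226 + 255 = 481
—
[books_sum: category IN ('books', 'tools', 'garden') OR stock >= 132]
sku=L12: ✓ → 73
sku=L83: ✗
sku=L74: ✓ → 395
sku=L38: ✓ → 244
sku=L73: ✓ → 231
sku=L94: ✓ → 87
sku=L14: ✓ → 283
sku=L57: ✗
sku=L32: ✓ → 226
sku=L47: ✓ → 19
sku=L88: ✗
sku=L97: ✓ → 392
sku=L69: ✓ → 112
books_sum = 73 + 395 + 244 + 231 + 87 + 283 + 226 + 19 + 392 + 112 = 2062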